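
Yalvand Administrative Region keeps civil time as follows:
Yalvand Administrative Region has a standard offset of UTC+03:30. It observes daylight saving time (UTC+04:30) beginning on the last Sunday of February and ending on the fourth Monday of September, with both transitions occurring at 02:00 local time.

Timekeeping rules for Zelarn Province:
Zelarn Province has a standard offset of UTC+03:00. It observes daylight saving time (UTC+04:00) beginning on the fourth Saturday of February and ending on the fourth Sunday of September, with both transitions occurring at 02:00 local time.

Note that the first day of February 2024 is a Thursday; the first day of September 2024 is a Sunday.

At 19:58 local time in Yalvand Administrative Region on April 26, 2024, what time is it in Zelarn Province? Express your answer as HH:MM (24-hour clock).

1 February 2024 is a Thursday, so Sundays fall on 4, 11, 18, 25; the last is February 25.
1 September 2024 is a Sunday, so the first Monday is September 2 and the fourth is September 23.
April 26, 2024 falls between 25 February and 23 September, so daylight saving is in effect and Yalvand Administrative Region is at UTC+04:30.
19:58 Yalvand Administrative Region − 4h30m = 15:28 UTC.
1 February 2024 is a Thursday, so the first Saturday is February 3 and the fourth is February 24.
1 September 2024 is a Sunday, so the first Sunday is September 1 and the fourth is September 22.
At the standard offset (UTC+03:00), 15:28 UTC + 3h = 18:28 Zelarn Province standard time.
The standard-time date in Zelarn Province, April 26, 2024, lies within the daylight-saving period (24 February – 22 September), so Zelarn Province is on daylight time, UTC+04:00.
15:28 UTC + 4h = 19:28 Zelarn Province.

19:28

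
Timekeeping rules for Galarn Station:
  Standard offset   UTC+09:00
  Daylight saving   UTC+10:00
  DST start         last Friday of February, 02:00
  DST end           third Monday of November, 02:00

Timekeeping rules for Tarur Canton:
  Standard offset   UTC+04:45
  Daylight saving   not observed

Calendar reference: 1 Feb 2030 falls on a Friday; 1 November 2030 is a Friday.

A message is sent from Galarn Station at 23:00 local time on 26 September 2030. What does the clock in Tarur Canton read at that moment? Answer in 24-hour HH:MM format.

17:45

1 February 2030 is a Friday, so Fridays fall on 1, 8, 15, 22; the last is February 22.
1 November 2030 is a Friday, so the first Monday is November 4 and the third is November 18.
Daylight saving runs 22 February – 18 November; 26 September 2030 is inside that window, so Galarn Station is at UTC+10:00.
23:00 Galarn Station − 10h = 13:00 UTC.
Tarur Canton has no daylight saving, so its offset is UTC+04:45 year-round.
13:00 UTC + 4h45m = 17:45 Tarur Canton.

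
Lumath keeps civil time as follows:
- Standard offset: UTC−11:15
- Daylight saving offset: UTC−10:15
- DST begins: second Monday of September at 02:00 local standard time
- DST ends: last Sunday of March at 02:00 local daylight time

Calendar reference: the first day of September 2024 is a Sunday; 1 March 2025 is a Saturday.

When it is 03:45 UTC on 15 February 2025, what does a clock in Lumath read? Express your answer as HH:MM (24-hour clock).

17:30

1 September 2024 is a Sunday, so the first Monday is September 2 and the second is September 9.
1 March 2025 is a Saturday, so Sundays fall on 2, 9, 16, 23, 30; the last is March 30.
At the standard offset (UTC−11:15), 03:45 UTC − 11h15m = 16:30 Lumath standard time (rolling into the previous day, 14 February 2025).
Daylight saving runs 9 September 2024 – 30 March 2025; the standard-time date in Lumath, 14 February 2025, is inside that window, so Lumath is at UTC−10:15.
03:45 UTC − 10h15m = 17:30 local (rolling into the previous day, 14 February 2025).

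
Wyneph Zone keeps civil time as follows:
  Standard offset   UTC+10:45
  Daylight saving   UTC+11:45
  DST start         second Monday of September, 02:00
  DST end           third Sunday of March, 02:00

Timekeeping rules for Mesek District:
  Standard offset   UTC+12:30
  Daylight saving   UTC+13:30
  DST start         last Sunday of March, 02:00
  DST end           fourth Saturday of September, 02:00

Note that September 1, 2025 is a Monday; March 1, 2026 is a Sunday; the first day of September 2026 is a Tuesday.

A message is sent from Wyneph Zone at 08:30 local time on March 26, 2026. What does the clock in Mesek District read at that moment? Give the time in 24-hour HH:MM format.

10:15

1 September 2025 is a Monday, so the first Monday is September 1 and the second is September 8.
1 March 2026 is a Sunday, so the first Sunday is March 1 and the third is March 15.
March 26, 2026 is outside the daylight-saving period (8 September 2025 – 15 March 2026), so Wyneph Zone is on standard time, UTC+10:45.
08:30 Wyneph Zone − 10h45m = 21:45 UTC (rolling into the previous day, 25 March 2026).
1 March 2026 is a Sunday, so Sundays fall on 1, 8, 15, 22, 29; the last is March 29.
1 September 2026 is a Tuesday, so the first Saturday is September 5 and the fourth is September 26.
At the standard offset (UTC+12:30), 21:45 UTC + 12h30m = 10:15 Mesek District standard time (rolling into the next day, 26 March 2026).
Daylight saving runs 29 March – 26 September; the standard-time date in Mesek District, March 26, 2026, is outside that window, so Mesek District is on standard time at UTC+12:30.
21:45 UTC + 12h30m = 10:15 Mesek District (rolling into the next day, 26 March 2026).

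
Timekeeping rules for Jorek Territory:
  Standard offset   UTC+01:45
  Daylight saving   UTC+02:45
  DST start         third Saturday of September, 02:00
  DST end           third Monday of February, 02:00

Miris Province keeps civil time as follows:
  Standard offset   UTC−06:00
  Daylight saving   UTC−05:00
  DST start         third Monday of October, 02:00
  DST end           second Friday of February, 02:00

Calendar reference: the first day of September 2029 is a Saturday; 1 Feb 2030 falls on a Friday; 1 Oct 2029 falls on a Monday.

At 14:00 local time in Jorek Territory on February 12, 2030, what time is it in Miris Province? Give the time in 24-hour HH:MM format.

05:15

1 September 2029 is a Saturday, so the first Saturday is September 1 and the third is September 15.
1 February 2030 is a Friday, so the first Monday is February 4 and the third is February 18.
Daylight saving runs 15 September 2029 – 18 February 2030; February 12, 2030 is inside that window, so Jorek Territory is at UTC+02:45.
14:00 Jorek Territory − 2h45m = 11:15 UTC.
1 October 2029 is a Monday, so the first Monday is October 1 and the third is October 15.
1 February 2030 is a Friday, so the first Friday is February 1 and the second is February 8.
At the standard offset (UTC−06:00), 11:15 UTC − 6h = 05:15 Miris Province standard time.
The standard-time date in Miris Province, February 12, 2030, does not fall between 15 October 2029 and 8 February 2030, so daylight saving is not in effect and Miris Province is at UTC−06:00.
11:15 UTC − 6h = 05:15 Miris Province.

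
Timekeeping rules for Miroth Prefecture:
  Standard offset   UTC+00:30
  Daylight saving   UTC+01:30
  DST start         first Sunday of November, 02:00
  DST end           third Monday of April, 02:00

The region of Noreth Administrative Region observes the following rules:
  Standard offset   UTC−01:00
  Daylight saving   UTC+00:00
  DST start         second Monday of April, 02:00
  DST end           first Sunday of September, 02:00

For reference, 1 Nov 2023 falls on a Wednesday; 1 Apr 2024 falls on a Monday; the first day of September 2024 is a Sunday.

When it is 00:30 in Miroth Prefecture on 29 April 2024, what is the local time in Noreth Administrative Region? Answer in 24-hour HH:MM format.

00:00

1 November 2023 is a Wednesday, so the first Sunday is November 5.
1 April 2024 is a Monday, so the first Monday is April 1 and the third is April 15.
29 April 2024 is outside the daylight-saving period (5 November 2023 – 15 April 2024), so Miroth Prefecture is on standard time, UTC+00:30.
00:30 Miroth Prefecture − 0h30m = 00:00 UTC.
1 April 2024 is a Monday, so the first Monday is April 1 and the second is April 8.
1 September 2024 is a Sunday, so the first Sunday is September 1.
At the standard offset (UTC−01:00), 00:00 UTC − 1h = 23:00 Noreth Administrative Region standard time (rolling into the previous day, 28 April 2024).
The standard-time date in Noreth Administrative Region, 28 April 2024, falls between 8 April and 1 September, so daylight saving is in effect and Noreth Administrative Region is at UTC+00:00.
00:00 UTC + 0h = 00:00 Noreth Administrative Region.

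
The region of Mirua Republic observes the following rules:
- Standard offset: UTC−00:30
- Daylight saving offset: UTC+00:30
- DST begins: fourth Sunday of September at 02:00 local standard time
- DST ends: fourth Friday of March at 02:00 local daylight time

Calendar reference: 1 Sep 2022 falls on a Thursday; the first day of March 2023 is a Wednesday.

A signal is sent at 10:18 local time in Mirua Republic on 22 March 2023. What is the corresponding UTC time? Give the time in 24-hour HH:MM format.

09:48

1 September 2022 is a Thursday, so the first Sunday is September 4 and the fourth is September 25.
1 March 2023 is a Wednesday, so the first Friday is March 3 and the fourth is March 24.
22 March 2023 lies within the daylight-saving period (25 September 2022 – 24 March 2023), so Mirua Republic is on daylight time, UTC+00:30.
10:18 local − 0h30m = 09:48 UTC.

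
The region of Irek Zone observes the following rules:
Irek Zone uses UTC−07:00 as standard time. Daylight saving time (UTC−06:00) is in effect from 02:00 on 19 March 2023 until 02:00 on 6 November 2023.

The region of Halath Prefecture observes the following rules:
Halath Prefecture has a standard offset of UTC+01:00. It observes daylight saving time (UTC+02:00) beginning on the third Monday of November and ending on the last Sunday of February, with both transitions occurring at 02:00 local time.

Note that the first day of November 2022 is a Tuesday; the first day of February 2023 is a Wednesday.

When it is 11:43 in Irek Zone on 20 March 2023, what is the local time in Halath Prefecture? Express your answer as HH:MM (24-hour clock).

Daylight saving runs 19 March – 6 November; 20 March 2023 is inside that window, so Irek Zone is at UTC−06:00.
11:43 Irek Zone + 6h = 17:43 UTC.
1 November 2022 is a Tuesday, so the first Monday is November 7 and the third is November 21.
1 February 2023 is a Wednesday, so Sundays fall on 5, 12, 19, 26; the last is February 26.
At the standard offset (UTC+01:00), 17:43 UTC + 1h = 18:43 Halath Prefecture standard time.
Daylight saving runs 21 November 2022 – 26 February 2023; the standard-time date in Halath Prefecture, 20 March 2023, is outside that window, so Halath Prefecture is on standard time at UTC+01:00.
17:43 UTC + 1h = 18:43 Halath Prefecture.

18:43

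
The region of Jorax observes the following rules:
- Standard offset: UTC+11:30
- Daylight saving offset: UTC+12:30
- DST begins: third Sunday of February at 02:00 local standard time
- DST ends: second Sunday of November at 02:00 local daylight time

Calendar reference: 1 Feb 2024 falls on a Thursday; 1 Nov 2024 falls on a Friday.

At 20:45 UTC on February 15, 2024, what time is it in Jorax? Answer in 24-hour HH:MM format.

1 February 2024 is a Thursday, so the first Sunday is February 4 and the third is February 18.
1 November 2024 is a Friday, so the first Sunday is November 3 and the second is November 10.
At the standard offset (UTC+11:30), 20:45 UTC + 11h30m = 08:15 Jorax standard time (rolling into the next day, 16 February 2024).
The standard-time date in Jorax, February 16, 2024, does not fall between 18 February and 10 November, so daylight saving is not in effect and Jorax is at UTC+11:30.
20:45 UTC + 11h30m = 08:15 local (rolling into the next day, 16 February 2024).

08:15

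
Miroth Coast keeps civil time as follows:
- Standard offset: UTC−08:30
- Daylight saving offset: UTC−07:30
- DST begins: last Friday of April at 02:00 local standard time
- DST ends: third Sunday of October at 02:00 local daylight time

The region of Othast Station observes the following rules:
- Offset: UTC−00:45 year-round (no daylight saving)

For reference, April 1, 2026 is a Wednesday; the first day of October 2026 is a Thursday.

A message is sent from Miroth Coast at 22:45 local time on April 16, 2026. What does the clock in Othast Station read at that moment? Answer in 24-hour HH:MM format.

1 April 2026 is a Wednesday, so Fridays fall on 3, 10, 17, 24; the last is April 24.
1 October 2026 is a Thursday, so the first Sunday is October 4 and the third is October 18.
April 16, 2026 does not fall between 24 April and 18 October, so daylight saving is not in effect and Miroth Coast is at UTC−08:30.
22:45 Miroth Coast + 8h30m = 07:15 UTC (rolling into the next day, 17 April 2026).
Othast Station has no daylight saving, so its offset is UTC−00:45 year-round.
07:15 UTC − 0h45m = 06:30 Othast Station.

06:30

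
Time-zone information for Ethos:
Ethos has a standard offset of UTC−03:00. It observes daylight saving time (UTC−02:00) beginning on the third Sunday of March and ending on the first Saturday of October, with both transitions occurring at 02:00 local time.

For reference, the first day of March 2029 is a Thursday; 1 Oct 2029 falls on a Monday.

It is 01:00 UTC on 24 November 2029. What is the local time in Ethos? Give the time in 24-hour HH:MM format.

22:00

1 March 2029 is a Thursday, so the first Sunday is March 4 and the third is March 18.
1 October 2029 is a Monday, so the first Saturday is October 6.
At the standard offset (UTC−03:00), 01:00 UTC − 3h = 22:00 Ethos standard time (rolling into the previous day, 23 November 2029).
Daylight saving runs 18 March – 6 October; the standard-time date in Ethos, 23 November 2029, is outside that window, so Ethos is on standard time at UTC−03:00.
01:00 UTC − 3h = 22:00 local (rolling into the previous day, 23 November 2029).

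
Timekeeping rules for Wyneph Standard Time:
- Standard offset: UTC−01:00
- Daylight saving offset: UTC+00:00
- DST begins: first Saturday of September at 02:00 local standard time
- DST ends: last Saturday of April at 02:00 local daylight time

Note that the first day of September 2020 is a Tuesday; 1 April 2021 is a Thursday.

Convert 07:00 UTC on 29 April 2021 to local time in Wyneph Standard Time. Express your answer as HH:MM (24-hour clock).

1 September 2020 is a Tuesday, so the first Saturday is September 5.
1 April 2021 is a Thursday, so Saturdays fall on 3, 10, 17, 24; the last is April 24.
At the standard offset (UTC−01:00), 07:00 UTC − 1h = 06:00 Wyneph Standard Time standard time.
Daylight saving runs 5 September 2020 – 24 April 2021; the standard-time date in Wyneph Standard Time, 29 April 2021, is outside that window, so Wyneph Standard Time is on standard time at UTC−01:00.
07:00 UTC − 1h = 06:00 local.

06:00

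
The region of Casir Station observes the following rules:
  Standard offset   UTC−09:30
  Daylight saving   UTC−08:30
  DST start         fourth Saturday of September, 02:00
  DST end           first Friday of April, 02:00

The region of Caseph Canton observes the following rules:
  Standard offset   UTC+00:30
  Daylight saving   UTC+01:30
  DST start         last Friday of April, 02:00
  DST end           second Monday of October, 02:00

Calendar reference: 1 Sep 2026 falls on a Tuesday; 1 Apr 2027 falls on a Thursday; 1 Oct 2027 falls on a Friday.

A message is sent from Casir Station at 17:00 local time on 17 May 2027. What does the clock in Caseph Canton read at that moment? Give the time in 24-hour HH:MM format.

1 September 2026 is a Tuesday, so the first Saturday is September 5 and the fourth is September 26.
1 April 2027 is a Thursday, so the first Friday is April 2.
17 May 2027 is outside the daylight-saving period (26 September 2026 – 2 April 2027), so Casir Station is on standard time, UTC−09:30.
17:00 Casir Station + 9h30m = 02:30 UTC (rolling into the next day, 18 May 2027).
1 April 2027 is a Thursday, so Fridays fall on 2, 9, 16, 23, 30; the last is April 30.
1 October 2027 is a Friday, so the first Monday is October 4 and the second is October 11.
At the standard offset (UTC+00:30), 02:30 UTC + 0h30m = 03:00 Caseph Canton standard time.
Daylight saving runs 30 April – 11 October; the standard-time date in Caseph Canton, 18 May 2027, is inside that window, so Caseph Canton is at UTC+01:30.
02:30 UTC + 1h30m = 04:00 Caseph Canton.

04:00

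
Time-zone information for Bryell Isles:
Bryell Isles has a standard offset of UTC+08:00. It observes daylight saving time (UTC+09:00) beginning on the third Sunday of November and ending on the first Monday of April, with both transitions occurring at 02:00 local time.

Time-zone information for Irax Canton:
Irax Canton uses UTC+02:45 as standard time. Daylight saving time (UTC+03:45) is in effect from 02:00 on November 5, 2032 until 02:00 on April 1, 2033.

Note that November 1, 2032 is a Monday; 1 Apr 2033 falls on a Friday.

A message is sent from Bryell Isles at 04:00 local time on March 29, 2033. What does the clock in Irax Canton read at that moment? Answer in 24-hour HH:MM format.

1 November 2032 is a Monday, so the first Sunday is November 7 and the third is November 21.
1 April 2033 is a Friday, so the first Monday is April 4.
Daylight saving runs 21 November 2032 – 4 April 2033; March 29, 2033 is inside that window, so Bryell Isles is at UTC+09:00.
04:00 Bryell Isles − 9h = 19:00 UTC (rolling into the previous day, 28 March 2033).
At the standard offset (UTC+02:45), 19:00 UTC + 2h45m = 21:45 Irax Canton standard time.
Daylight saving runs 5 November 2032 – 1 April 2033; the standard-time date in Irax Canton, March 28, 2033, is inside that window, so Irax Canton is at UTC+03:45.
19:00 UTC + 3h45m = 22:45 Irax Canton.

22:45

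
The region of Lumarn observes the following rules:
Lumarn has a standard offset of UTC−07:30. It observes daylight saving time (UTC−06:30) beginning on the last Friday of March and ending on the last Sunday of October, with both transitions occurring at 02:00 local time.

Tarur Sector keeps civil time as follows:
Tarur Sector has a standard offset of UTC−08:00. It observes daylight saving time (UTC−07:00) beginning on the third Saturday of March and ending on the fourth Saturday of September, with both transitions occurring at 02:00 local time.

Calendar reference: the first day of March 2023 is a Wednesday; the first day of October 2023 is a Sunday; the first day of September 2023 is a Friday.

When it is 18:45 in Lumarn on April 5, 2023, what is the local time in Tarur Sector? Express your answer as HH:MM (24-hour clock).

18:15

1 March 2023 is a Wednesday, so Fridays fall on 3, 10, 17, 24, 31; the last is March 31.
1 October 2023 is a Sunday, so Sundays fall on 1, 8, 15, 22, 29; the last is October 29.
April 5, 2023 lies within the daylight-saving period (31 March – 29 October), so Lumarn is on daylight time, UTC−06:30.
18:45 Lumarn + 6h30m = 01:15 UTC (rolling into the next day, 6 April 2023).
1 March 2023 is a Wednesday, so the first Saturday is March 4 and the third is March 18.
1 September 2023 is a Friday, so the first Saturday is September 2 and the fourth is September 23.
At the standard offset (UTC−08:00), 01:15 UTC − 8h = 17:15 Tarur Sector standard time (rolling into the previous day, 5 April 2023).
The standard-time date in Tarur Sector, April 5, 2023, lies within the daylight-saving period (18 March – 23 September), so Tarur Sector is on daylight time, UTC−07:00.
01:15 UTC − 7h = 18:15 Tarur Sector (rolling into the previous day, 5 April 2023).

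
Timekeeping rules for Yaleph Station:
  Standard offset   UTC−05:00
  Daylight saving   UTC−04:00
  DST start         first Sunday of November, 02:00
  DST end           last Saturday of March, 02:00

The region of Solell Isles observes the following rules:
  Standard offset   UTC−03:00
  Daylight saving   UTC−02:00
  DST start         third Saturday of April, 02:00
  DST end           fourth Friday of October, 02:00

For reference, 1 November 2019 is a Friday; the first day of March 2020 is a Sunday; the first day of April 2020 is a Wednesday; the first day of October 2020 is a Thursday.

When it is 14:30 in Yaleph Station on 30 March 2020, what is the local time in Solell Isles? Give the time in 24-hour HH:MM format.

16:30

1 November 2019 is a Friday, so the first Sunday is November 3.
1 March 2020 is a Sunday, so Saturdays fall on 7, 14, 21, 28; the last is March 28.
30 March 2020 is outside the daylight-saving period (3 November 2019 – 28 March 2020), so Yaleph Station is on standard time, UTC−05:00.
14:30 Yaleph Station + 5h = 19:30 UTC.
1 April 2020 is a Wednesday, so the first Saturday is April 4 and the third is April 18.
1 October 2020 is a Thursday, so the first Friday is October 2 and the fourth is October 23.
At the standard offset (UTC−03:00), 19:30 UTC − 3h = 16:30 Solell Isles standard time.
Daylight saving runs 18 April – 23 October; the standard-time date in Solell Isles, 30 March 2020, is outside that window, so Solell Isles is on standard time at UTC−03:00.
19:30 UTC − 3h = 16:30 Solell Isles.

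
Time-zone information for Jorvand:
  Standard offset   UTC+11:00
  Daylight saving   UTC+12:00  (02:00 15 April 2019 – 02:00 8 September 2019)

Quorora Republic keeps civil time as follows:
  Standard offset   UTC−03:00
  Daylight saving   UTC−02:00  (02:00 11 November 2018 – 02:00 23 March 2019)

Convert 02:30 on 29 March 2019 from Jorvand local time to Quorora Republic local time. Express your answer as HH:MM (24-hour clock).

Daylight saving runs 15 April – 8 September; 29 March 2019 is outside that window, so Jorvand is on standard time at UTC+11:00.
02:30 Jorvand − 11h = 15:30 UTC (rolling into the previous day, 28 March 2019).
At the standard offset (UTC−03:00), 15:30 UTC − 3h = 12:30 Quorora Republic standard time.
The standard-time date in Quorora Republic, 28 March 2019, does not fall between 11 November 2018 and 23 March 2019, so daylight saving is not in effect and Quorora Republic is at UTC−03:00.
15:30 UTC − 3h = 12:30 Quorora Republic.

12:30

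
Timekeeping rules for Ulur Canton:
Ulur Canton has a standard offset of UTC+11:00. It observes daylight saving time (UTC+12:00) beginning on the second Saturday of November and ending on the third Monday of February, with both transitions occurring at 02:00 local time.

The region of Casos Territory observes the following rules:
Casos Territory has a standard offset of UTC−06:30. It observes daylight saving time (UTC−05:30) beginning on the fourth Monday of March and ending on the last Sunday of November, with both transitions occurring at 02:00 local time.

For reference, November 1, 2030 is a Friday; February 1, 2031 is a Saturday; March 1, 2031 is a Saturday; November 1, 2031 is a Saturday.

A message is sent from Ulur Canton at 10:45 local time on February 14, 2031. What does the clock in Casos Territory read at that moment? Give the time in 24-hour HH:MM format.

1 November 2030 is a Friday, so the first Saturday is November 2 and the second is November 9.
1 February 2031 is a Saturday, so the first Monday is February 3 and the third is February 17.
Daylight saving runs 9 November 2030 – 17 February 2031; February 14, 2031 is inside that window, so Ulur Canton is at UTC+12:00.
10:45 Ulur Canton − 12h = 22:45 UTC (rolling into the previous day, 13 February 2031).
1 March 2031 is a Saturday, so the first Monday is March 3 and the fourth is March 24.
1 November 2031 is a Saturday, so Sundays fall on 2, 9, 16, 23, 30; the last is November 30.
At the standard offset (UTC−06:30), 22:45 UTC − 6h30m = 16:15 Casos Territory standard time.
The standard-time date in Casos Territory, February 13, 2031, is outside the daylight-saving period (24 March – 30 November), so Casos Territory is on standard time, UTC−06:30.
22:45 UTC − 6h30m = 16:15 Casos Territory.

16:15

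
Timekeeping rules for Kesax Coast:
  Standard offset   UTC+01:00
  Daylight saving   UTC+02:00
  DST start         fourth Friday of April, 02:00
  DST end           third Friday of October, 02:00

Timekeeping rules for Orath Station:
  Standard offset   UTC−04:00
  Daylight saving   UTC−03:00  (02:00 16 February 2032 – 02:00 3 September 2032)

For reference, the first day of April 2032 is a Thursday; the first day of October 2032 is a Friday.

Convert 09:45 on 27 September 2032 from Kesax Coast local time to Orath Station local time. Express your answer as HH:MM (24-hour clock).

03:45

1 April 2032 is a Thursday, so the first Friday is April 2 and the fourth is April 23.
1 October 2032 is a Friday, so the first Friday is October 1 and the third is October 15.
27 September 2032 lies within the daylight-saving period (23 April – 15 October), so Kesax Coast is on daylight time, UTC+02:00.
09:45 Kesax Coast − 2h = 07:45 UTC.
At the standard offset (UTC−04:00), 07:45 UTC − 4h = 03:45 Orath Station standard time.
The standard-time date in Orath Station, 27 September 2032, does not fall between 16 February and 3 September, so daylight saving is not in effect and Orath Station is at UTC−04:00.
07:45 UTC − 4h = 03:45 Orath Station.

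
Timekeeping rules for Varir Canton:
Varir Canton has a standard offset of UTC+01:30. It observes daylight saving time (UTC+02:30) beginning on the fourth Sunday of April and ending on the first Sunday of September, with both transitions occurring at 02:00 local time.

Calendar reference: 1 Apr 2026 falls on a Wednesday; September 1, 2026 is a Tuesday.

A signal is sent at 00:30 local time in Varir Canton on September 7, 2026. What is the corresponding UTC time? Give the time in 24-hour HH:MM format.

23:00

1 April 2026 is a Wednesday, so the first Sunday is April 5 and the fourth is April 26.
1 September 2026 is a Tuesday, so the first Sunday is September 6.
Daylight saving runs 26 April – 6 September; September 7, 2026 is outside that window, so Varir Canton is on standard time at UTC+01:30.
00:30 local − 1h30m = 23:00 UTC (rolling into the previous day, 6 September 2026).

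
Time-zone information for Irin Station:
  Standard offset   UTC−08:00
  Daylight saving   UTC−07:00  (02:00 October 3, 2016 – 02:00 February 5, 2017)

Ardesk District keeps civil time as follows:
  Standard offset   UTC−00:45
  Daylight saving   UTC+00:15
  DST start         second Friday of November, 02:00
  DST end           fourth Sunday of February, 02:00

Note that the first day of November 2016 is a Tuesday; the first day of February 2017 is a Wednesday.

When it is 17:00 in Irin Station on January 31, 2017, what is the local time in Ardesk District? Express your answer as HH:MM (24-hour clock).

00:15

Daylight saving runs 3 October 2016 – 5 February 2017; January 31, 2017 is inside that window, so Irin Station is at UTC−07:00.
17:00 Irin Station + 7h = 00:00 UTC (rolling into the next day, 1 February 2017).
1 November 2016 is a Tuesday, so the first Friday is November 4 and the second is November 11.
1 February 2017 is a Wednesday, so the first Sunday is February 5 and the fourth is February 26.
At the standard offset (UTC−00:45), 00:00 UTC − 0h45m = 23:15 Ardesk District standard time (rolling into the previous day, 31 January 2017).
Daylight saving runs 11 November 2016 – 26 February 2017; the standard-time date in Ardesk District, January 31, 2017, is inside that window, so Ardesk District is at UTC+00:15.
00:00 UTC + 0h15m = 00:15 Ardesk District.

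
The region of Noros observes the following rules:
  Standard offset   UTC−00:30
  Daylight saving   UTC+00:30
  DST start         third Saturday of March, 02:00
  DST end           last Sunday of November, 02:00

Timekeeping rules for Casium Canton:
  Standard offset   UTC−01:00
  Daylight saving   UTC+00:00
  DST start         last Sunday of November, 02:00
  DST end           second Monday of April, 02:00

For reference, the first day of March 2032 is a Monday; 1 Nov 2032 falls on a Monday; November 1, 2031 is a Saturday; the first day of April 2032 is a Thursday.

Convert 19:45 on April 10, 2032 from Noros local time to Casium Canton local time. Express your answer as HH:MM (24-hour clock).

19:15

1 March 2032 is a Monday, so the first Saturday is March 6 and the third is March 20.
1 November 2032 is a Monday, so Sundays fall on 7, 14, 21, 28; the last is November 28.
April 10, 2032 falls between 20 March and 28 November, so daylight saving is in effect and Noros is at UTC+00:30.
19:45 Noros − 0h30m = 19:15 UTC.
1 November 2031 is a Saturday, so Sundays fall on 2, 9, 16, 23, 30; the last is November 30.
1 April 2032 is a Thursday, so the first Monday is April 5 and the second is April 12.
At the standard offset (UTC−01:00), 19:15 UTC − 1h = 18:15 Casium Canton standard time.
The standard-time date in Casium Canton, April 10, 2032, falls between 30 November 2031 and 12 April 2032, so daylight saving is in effect and Casium Canton is at UTC+00:00.
19:15 UTC + 0h = 19:15 Casium Canton.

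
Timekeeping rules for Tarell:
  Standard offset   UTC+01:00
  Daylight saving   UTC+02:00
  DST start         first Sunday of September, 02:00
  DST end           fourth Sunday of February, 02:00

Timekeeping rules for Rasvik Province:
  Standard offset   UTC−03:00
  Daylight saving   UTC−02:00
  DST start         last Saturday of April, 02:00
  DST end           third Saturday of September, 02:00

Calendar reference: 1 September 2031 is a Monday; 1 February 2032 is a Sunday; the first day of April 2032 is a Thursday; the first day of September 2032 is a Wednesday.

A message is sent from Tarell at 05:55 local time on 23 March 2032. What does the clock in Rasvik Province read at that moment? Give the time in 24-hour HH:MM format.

1 September 2031 is a Monday, so the first Sunday is September 7.
1 February 2032 is a Sunday, so the first Sunday is February 1 and the fourth is February 22.
Daylight saving runs 7 September 2031 – 22 February 2032; 23 March 2032 is outside that window, so Tarell is on standard time at UTC+01:00.
05:55 Tarell − 1h = 04:55 UTC.
1 April 2032 is a Thursday, so Saturdays fall on 3, 10, 17, 24; the last is April 24.
1 September 2032 is a Wednesday, so the first Saturday is September 4 and the third is September 18.
At the standard offset (UTC−03:00), 04:55 UTC − 3h = 01:55 Rasvik Province standard time.
The standard-time date in Rasvik Province, 23 March 2032, does not fall between 24 April and 18 September, so daylight saving is not in effect and Rasvik Province is at UTC−03:00.
04:55 UTC − 3h = 01:55 Rasvik Province.

01:55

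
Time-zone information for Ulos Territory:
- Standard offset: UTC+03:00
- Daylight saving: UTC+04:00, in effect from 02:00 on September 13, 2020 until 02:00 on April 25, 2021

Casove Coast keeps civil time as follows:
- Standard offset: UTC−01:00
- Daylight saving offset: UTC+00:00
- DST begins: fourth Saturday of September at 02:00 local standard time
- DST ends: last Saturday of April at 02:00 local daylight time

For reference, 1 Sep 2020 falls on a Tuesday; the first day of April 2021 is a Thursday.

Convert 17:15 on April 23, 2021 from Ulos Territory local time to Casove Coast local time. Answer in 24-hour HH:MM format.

April 23, 2021 lies within the daylight-saving period (13 September 2020 – 25 April 2021), so Ulos Territory is on daylight time, UTC+04:00.
17:15 Ulos Territory − 4h = 13:15 UTC.
1 September 2020 is a Tuesday, so the first Saturday is September 5 and the fourth is September 26.
1 April 2021 is a Thursday, so Saturdays fall on 3, 10, 17, 24; the last is April 24.
At the standard offset (UTC−01:00), 13:15 UTC − 1h = 12:15 Casove Coast standard time.
The standard-time date in Casove Coast, April 23, 2021, falls between 26 September 2020 and 24 April 2021, so daylight saving is in effect and Casove Coast is at UTC+00:00.
13:15 UTC + 0h = 13:15 Casove Coast.

13:15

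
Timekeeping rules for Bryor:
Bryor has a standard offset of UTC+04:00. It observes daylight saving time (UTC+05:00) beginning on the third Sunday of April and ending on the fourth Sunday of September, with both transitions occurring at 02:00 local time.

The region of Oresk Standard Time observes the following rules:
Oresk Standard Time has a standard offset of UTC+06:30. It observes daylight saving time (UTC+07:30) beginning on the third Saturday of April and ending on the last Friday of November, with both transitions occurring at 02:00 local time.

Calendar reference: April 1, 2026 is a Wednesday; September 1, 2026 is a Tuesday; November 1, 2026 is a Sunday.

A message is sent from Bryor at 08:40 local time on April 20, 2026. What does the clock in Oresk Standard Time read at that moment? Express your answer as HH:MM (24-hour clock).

11:10

1 April 2026 is a Wednesday, so the first Sunday is April 5 and the third is April 19.
1 September 2026 is a Tuesday, so the first Sunday is September 6 and the fourth is September 27.
Daylight saving runs 19 April – 27 September; April 20, 2026 is inside that window, so Bryor is at UTC+05:00.
08:40 Bryor − 5h = 03:40 UTC.
1 April 2026 is a Wednesday, so the first Saturday is April 4 and the third is April 18.
1 November 2026 is a Sunday, so Fridays fall on 6, 13, 20, 27; the last is November 27.
At the standard offset (UTC+06:30), 03:40 UTC + 6h30m = 10:10 Oresk Standard Time standard time.
The standard-time date in Oresk Standard Time, April 20, 2026, lies within the daylight-saving period (18 April – 27 November), so Oresk Standard Time is on daylight time, UTC+07:30.
03:40 UTC + 7h30m = 11:10 Oresk Standard Time.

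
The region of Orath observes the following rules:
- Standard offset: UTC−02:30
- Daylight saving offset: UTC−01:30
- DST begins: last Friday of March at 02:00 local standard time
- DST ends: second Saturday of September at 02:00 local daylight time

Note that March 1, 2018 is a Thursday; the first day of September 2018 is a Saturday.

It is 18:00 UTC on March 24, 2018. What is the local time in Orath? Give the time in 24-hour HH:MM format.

15:30

1 March 2018 is a Thursday, so Fridays fall on 2, 9, 16, 23, 30; the last is March 30.
1 September 2018 is a Saturday, so the first Saturday is September 1 and the second is September 8.
At the standard offset (UTC−02:30), 18:00 UTC − 2h30m = 15:30 Orath standard time.
The standard-time date in Orath, March 24, 2018, does not fall between 30 March and 8 September, so daylight saving is not in effect and Orath is at UTC−02:30.
18:00 UTC − 2h30m = 15:30 local.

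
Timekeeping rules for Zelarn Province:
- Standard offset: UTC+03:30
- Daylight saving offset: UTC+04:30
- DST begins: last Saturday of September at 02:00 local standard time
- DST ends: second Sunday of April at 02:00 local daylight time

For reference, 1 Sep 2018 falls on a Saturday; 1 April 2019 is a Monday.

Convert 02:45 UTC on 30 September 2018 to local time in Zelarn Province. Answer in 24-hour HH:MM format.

07:15

1 September 2018 is a Saturday, so Saturdays fall on 1, 8, 15, 22, 29; the last is September 29.
1 April 2019 is a Monday, so the first Sunday is April 7 and the second is April 14.
At the standard offset (UTC+03:30), 02:45 UTC + 3h30m = 06:15 Zelarn Province standard time.
The standard-time date in Zelarn Province, 30 September 2018, falls between 29 September 2018 and 14 April 2019, so daylight saving is in effect and Zelarn Province is at UTC+04:30.
02:45 UTC + 4h30m = 07:15 local.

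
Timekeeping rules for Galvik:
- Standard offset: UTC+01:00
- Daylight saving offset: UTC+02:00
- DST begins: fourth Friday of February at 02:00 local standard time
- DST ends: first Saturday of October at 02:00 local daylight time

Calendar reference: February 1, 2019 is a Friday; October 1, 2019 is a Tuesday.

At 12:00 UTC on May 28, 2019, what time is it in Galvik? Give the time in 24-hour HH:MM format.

1 February 2019 is a Friday, so the first Friday is February 1 and the fourth is February 22.
1 October 2019 is a Tuesday, so the first Saturday is October 5.
At the standard offset (UTC+01:00), 12:00 UTC + 1h = 13:00 Galvik standard time.
The standard-time date in Galvik, May 28, 2019, lies within the daylight-saving period (22 February – 5 October), so Galvik is on daylight time, UTC+02:00.
12:00 UTC + 2h = 14:00 local.

14:00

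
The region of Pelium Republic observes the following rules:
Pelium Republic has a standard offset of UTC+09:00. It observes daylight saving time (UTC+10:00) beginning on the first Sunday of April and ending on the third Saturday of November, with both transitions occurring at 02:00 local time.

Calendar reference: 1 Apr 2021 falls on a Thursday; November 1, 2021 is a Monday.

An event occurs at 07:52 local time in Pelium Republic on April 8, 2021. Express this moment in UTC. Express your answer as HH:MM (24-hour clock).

21:52

1 April 2021 is a Thursday, so the first Sunday is April 4.
1 November 2021 is a Monday, so the first Saturday is November 6 and the third is November 20.
April 8, 2021 lies within the daylight-saving period (4 April – 20 November), so Pelium Republic is on daylight time, UTC+10:00.
07:52 local − 10h = 21:52 UTC (rolling into the previous day, 7 April 2021).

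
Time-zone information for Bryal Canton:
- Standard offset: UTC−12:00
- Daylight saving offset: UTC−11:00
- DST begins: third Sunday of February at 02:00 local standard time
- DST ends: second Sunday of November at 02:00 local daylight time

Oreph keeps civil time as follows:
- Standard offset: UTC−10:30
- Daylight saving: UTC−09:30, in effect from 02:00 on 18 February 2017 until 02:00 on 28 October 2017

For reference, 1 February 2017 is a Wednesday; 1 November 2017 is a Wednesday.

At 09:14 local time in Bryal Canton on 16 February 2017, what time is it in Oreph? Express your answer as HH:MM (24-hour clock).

1 February 2017 is a Wednesday, so the first Sunday is February 5 and the third is February 19.
1 November 2017 is a Wednesday, so the first Sunday is November 5 and the second is November 12.
Daylight saving runs 19 February – 12 November; 16 February 2017 is outside that window, so Bryal Canton is on standard time at UTC−12:00.
09:14 Bryal Canton + 12h = 21:14 UTC.
At the standard offset (UTC−10:30), 21:14 UTC − 10h30m = 10:44 Oreph standard time.
The standard-time date in Oreph, 16 February 2017, is outside the daylight-saving period (18 February – 28 October), so Oreph is on standard time, UTC−10:30.
21:14 UTC − 10h30m = 10:44 Oreph.

10:44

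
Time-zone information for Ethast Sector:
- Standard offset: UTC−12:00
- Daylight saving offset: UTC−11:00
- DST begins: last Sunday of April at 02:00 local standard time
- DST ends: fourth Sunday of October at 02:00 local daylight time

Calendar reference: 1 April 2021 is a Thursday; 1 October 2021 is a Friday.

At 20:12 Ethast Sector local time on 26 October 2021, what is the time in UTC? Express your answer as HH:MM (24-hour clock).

08:12

1 April 2021 is a Thursday, so Sundays fall on 4, 11, 18, 25; the last is April 25.
1 October 2021 is a Friday, so the first Sunday is October 3 and the fourth is October 24.
26 October 2021 does not fall between 25 April and 24 October, so daylight saving is not in effect and Ethast Sector is at UTC−12:00.
20:12 local + 12h = 08:12 UTC (rolling into the next day, 27 October 2021).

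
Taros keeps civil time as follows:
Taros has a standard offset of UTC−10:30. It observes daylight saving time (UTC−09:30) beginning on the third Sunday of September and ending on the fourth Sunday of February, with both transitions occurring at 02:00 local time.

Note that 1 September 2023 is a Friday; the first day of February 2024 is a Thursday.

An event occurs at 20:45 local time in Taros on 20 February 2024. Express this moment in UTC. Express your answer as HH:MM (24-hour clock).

06:15

1 September 2023 is a Friday, so the first Sunday is September 3 and the third is September 17.
1 February 2024 is a Thursday, so the first Sunday is February 4 and the fourth is February 25.
20 February 2024 lies within the daylight-saving period (17 September 2023 – 25 February 2024), so Taros is on daylight time, UTC−09:30.
20:45 local + 9h30m = 06:15 UTC (rolling into the next day, 21 February 2024).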